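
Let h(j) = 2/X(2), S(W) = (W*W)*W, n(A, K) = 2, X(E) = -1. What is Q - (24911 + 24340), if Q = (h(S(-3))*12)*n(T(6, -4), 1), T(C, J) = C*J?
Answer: -49299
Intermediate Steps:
S(W) = W³ (S(W) = W²*W = W³)
h(j) = -2 (h(j) = 2/(-1) = 2*(-1) = -2)
Q = -48 (Q = -2*12*2 = -24*2 = -48)
Q - (24911 + 24340) = -48 - (24911 + 24340) = -48 - 1*49251 = -48 - 49251 = -49299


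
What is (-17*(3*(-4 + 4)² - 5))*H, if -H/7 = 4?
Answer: -2380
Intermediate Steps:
H = -28 (H = -7*4 = -28)
(-17*(3*(-4 + 4)² - 5))*H = -17*(3*(-4 + 4)² - 5)*(-28) = -17*(3*0² - 5)*(-28) = -17*(3*0 - 5)*(-28) = -17*(0 - 5)*(-28) = -17*(-5)*(-28) = 85*(-28) = -2380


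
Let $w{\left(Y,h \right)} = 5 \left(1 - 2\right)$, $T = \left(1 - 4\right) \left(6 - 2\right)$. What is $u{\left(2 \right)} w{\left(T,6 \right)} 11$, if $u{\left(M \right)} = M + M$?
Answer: $-220$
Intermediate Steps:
$T = -12$ ($T = \left(-3\right) 4 = -12$)
$u{\left(M \right)} = 2 M$
$w{\left(Y,h \right)} = -5$ ($w{\left(Y,h \right)} = 5 \left(-1\right) = -5$)
$u{\left(2 \right)} w{\left(T,6 \right)} 11 = 2 \cdot 2 \left(-5\right) 11 = 4 \left(-5\right) 11 = \left(-20\right) 11 = -220$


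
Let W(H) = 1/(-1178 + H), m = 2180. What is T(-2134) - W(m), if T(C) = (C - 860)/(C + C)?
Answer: 374465/534567 ≈ 0.70050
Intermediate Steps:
T(C) = (-860 + C)/(2*C) (T(C) = (-860 + C)/((2*C)) = (-860 + C)*(1/(2*C)) = (-860 + C)/(2*C))
T(-2134) - W(m) = (1/2)*(-860 - 2134)/(-2134) - 1/(-1178 + 2180) = (1/2)*(-1/2134)*(-2994) - 1/1002 = 1497/2134 - 1*1/1002 = 1497/2134 - 1/1002 = 374465/534567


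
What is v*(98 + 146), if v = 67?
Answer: 16348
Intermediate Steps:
v*(98 + 146) = 67*(98 + 146) = 67*244 = 16348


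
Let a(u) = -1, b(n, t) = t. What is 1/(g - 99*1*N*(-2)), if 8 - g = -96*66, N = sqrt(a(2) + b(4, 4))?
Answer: 1586/10032181 - 99*sqrt(3)/20064362 ≈ 0.00014955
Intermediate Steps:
N = sqrt(3) (N = sqrt(-1 + 4) = sqrt(3) ≈ 1.7320)
g = 6344 (g = 8 - (-96)*66 = 8 - 1*(-6336) = 8 + 6336 = 6344)
1/(g - 99*1*N*(-2)) = 1/(6344 - 99*1*sqrt(3)*(-2)) = 1/(6344 - 99*sqrt(3)*(-2)) = 1/(6344 - (-198)*sqrt(3)) = 1/(6344 + 198*sqrt(3))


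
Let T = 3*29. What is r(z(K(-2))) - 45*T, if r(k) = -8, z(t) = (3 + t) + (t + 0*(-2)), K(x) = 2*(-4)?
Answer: -3923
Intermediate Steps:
K(x) = -8
z(t) = 3 + 2*t (z(t) = (3 + t) + (t + 0) = (3 + t) + t = 3 + 2*t)
T = 87
r(z(K(-2))) - 45*T = -8 - 45*87 = -8 - 3915 = -3923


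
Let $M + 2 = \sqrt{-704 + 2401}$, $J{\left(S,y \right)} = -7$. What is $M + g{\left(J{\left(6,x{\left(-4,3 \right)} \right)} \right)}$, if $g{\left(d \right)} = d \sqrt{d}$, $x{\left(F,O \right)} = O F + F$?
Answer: $-2 + \sqrt{1697} - 7 i \sqrt{7} \approx 39.195 - 18.52 i$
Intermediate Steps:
$x{\left(F,O \right)} = F + F O$ ($x{\left(F,O \right)} = F O + F = F + F O$)
$g{\left(d \right)} = d^{\frac{3}{2}}$
$M = -2 + \sqrt{1697}$ ($M = -2 + \sqrt{-704 + 2401} = -2 + \sqrt{1697} \approx 39.195$)
$M + g{\left(J{\left(6,x{\left(-4,3 \right)} \right)} \right)} = \left(-2 + \sqrt{1697}\right) + \left(-7\right)^{\frac{3}{2}} = \left(-2 + \sqrt{1697}\right) - 7 i \sqrt{7} = -2 + \sqrt{1697} - 7 i \sqrt{7}$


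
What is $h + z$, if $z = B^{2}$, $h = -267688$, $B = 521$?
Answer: $3753$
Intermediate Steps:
$z = 271441$ ($z = 521^{2} = 271441$)
$h + z = -267688 + 271441 = 3753$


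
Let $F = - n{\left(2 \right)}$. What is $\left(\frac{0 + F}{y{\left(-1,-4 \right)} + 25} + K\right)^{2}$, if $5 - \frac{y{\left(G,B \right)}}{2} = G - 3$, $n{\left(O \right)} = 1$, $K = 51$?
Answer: $\frac{4804864}{1849} \approx 2598.6$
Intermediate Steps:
$y{\left(G,B \right)} = 16 - 2 G$ ($y{\left(G,B \right)} = 10 - 2 \left(G - 3\right) = 10 - 2 \left(-3 + G\right) = 10 - \left(-6 + 2 G\right) = 16 - 2 G$)
$F = -1$ ($F = \left(-1\right) 1 = -1$)
$\left(\frac{0 + F}{y{\left(-1,-4 \right)} + 25} + K\right)^{2} = \left(\frac{0 - 1}{\left(16 - -2\right) + 25} + 51\right)^{2} = \left(- \frac{1}{\left(16 + 2\right) + 25} + 51\right)^{2} = \left(- \frac{1}{18 + 25} + 51\right)^{2} = \left(- \frac{1}{43} + 51\right)^{2} = \left(\frac{2192}{43}\right)^{2} = \frac{4804864}{1849}$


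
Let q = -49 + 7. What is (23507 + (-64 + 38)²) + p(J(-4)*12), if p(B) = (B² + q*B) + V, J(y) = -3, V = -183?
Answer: 26808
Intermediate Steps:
q = -42
p(B) = -183 + B² - 42*B (p(B) = (B² - 42*B) - 183 = -183 + B² - 42*B)
(23507 + (-64 + 38)²) + p(J(-4)*12) = (23507 + (-64 + 38)²) + (-183 + (-3*12)² - (-126)*12) = (23507 + (-26)²) + (-183 + (-36)² - 42*(-36)) = (23507 + 676) + (-183 + 1296 + 1512) = 24183 + 2625 = 26808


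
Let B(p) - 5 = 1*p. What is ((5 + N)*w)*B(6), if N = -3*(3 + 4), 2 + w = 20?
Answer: -3168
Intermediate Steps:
B(p) = 5 + p (B(p) = 5 + 1*p = 5 + p)
w = 18 (w = -2 + 20 = 18)
N = -21 (N = -3*7 = -21)
((5 + N)*w)*B(6) = ((5 - 21)*18)*(5 + 6) = -16*18*11 = -288*11 = -3168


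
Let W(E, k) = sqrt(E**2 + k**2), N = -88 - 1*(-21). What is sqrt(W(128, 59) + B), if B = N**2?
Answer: sqrt(4489 + sqrt(19865)) ≈ 68.044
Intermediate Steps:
N = -67 (N = -88 + 21 = -67)
B = 4489 (B = (-67)**2 = 4489)
sqrt(W(128, 59) + B) = sqrt(sqrt(128**2 + 59**2) + 4489) = sqrt(sqrt(16384 + 3481) + 4489) = sqrt(sqrt(19865) + 4489) = sqrt(4489 + sqrt(19865))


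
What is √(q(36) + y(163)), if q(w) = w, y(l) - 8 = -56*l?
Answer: 2*I*√2271 ≈ 95.31*I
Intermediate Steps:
y(l) = 8 - 56*l
√(q(36) + y(163)) = √(36 + (8 - 56*163)) = √(36 + (8 - 9128)) = √(36 - 9120) = √(-9084) = 2*I*√2271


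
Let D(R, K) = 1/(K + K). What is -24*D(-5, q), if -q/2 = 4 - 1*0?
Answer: 3/2 ≈ 1.5000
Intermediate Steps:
q = -8 (q = -2*(4 - 1*0) = -2*(4 + 0) = -2*4 = -8)
D(R, K) = 1/(2*K)
-24*D(-5, q) = -12/(-8) = -12*(-1)/8 = -24*(-1/16) = 3/2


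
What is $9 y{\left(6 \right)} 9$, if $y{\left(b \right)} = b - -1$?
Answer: $567$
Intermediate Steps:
$y{\left(b \right)} = 1 + b$ ($y{\left(b \right)} = b + 1 = 1 + b$)
$9 y{\left(6 \right)} 9 = 9 \left(1 + 6\right) 9 = 9 \cdot 7 \cdot 9 = 63 \cdot 9 = 567$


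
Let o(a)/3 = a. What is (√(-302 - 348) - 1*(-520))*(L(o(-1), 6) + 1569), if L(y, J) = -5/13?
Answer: 815680 + 101960*I*√26/13 ≈ 8.1568e+5 + 39992.0*I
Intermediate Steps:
o(a) = 3*a
L(y, J) = -5/13 (L(y, J) = -5*1/13 = -5/13)
(√(-302 - 348) - 1*(-520))*(L(o(-1), 6) + 1569) = (√(-302 - 348) - 1*(-520))*(-5/13 + 1569) = (√(-650) + 520)*(20392/13) = (5*I*√26 + 520)*(20392/13) = (520 + 5*I*√26)*(20392/13) = 815680 + 101960*I*√26/13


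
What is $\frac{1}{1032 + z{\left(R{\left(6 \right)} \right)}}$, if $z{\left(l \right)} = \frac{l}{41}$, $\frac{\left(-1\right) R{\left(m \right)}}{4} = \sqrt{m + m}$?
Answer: $\frac{72283}{74596048} + \frac{41 \sqrt{3}}{223788144} \approx 0.00096931$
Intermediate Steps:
$R{\left(m \right)} = - 4 \sqrt{2} \sqrt{m}$ ($R{\left(m \right)} = - 4 \sqrt{m + m} = - 4 \sqrt{2 m} = - 4 \sqrt{2} \sqrt{m}$)
$z{\left(l \right)} = \frac{l}{41}$ ($z{\left(l \right)} = l \frac{1}{41} = \frac{l}{41}$)
$\frac{1}{1032 + z{\left(R{\left(6 \right)} \right)}} = \frac{1}{1032 + \frac{\left(-4\right) \sqrt{2} \sqrt{6}}{41}} = \frac{1}{1032 + \frac{\left(-8\right) \sqrt{3}}{41}} = \frac{1}{1032 - \frac{8 \sqrt{3}}{41}}$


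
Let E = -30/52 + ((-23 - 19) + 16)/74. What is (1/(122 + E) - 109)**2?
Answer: 161147207418129/13565493841 ≈ 11879.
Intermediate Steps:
E = -893/962 (E = -30*1/52 + (-42 + 16)*(1/74) = -15/26 - 26*1/74 = -15/26 - 13/37 = -893/962 ≈ -0.92827)
(1/(122 + E) - 109)**2 = (1/(122 - 893/962) - 109)**2 = (1/(116471/962) - 109)**2 = (962/116471 - 109)**2 = (-12694377/116471)**2 = 161147207418129/13565493841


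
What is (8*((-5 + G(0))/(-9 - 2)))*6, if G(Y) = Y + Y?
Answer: 240/11 ≈ 21.818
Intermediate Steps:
G(Y) = 2*Y
(8*((-5 + G(0))/(-9 - 2)))*6 = (8*((-5 + 2*0)/(-9 - 2)))*6 = (8*((-5 + 0)/(-11)))*6 = (8*(-5*(-1/11)))*6 = (8*(5/11))*6 = (40/11)*6 = 240/11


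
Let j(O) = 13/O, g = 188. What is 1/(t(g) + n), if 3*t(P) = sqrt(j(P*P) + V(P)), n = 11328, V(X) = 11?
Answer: 1201130496/13606406129089 - 3572*sqrt(1077)/13606406129089 ≈ 8.8268e-5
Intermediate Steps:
t(P) = sqrt(11 + 13/P**2)/3 (t(P) = sqrt(13/((P*P)) + 11)/3 = sqrt(13/(P**2) + 11)/3 = sqrt(13/P**2 + 11)/3 = sqrt(11 + 13/P**2)/3)
1/(t(g) + n) = 1/(sqrt(11 + 13/188**2)/3 + 11328) = 1/(sqrt(11 + 13*(1/35344))/3 + 11328) = 1/(sqrt(11 + 13/35344)/3 + 11328) = 1/(sqrt(388797/35344)/3 + 11328) = 1/((19*sqrt(1077)/188)/3 + 11328) = 1/(19*sqrt(1077)/564 + 11328) = 1/(11328 + 19*sqrt(1077)/564)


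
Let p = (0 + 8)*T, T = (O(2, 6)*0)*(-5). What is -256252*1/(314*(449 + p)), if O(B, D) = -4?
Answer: -128126/70493 ≈ -1.8176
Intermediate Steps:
T = 0 (T = -4*0*(-5) = 0*(-5) = 0)
p = 0 (p = (0 + 8)*0 = 8*0 = 0)
-256252*1/(314*(449 + p)) = -256252*1/(314*(449 + 0)) = -256252/(314*449) = -256252/140986 = -256252*1/140986 = -128126/70493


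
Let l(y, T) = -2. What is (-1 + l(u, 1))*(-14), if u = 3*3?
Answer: 42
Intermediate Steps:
u = 9
(-1 + l(u, 1))*(-14) = (-1 - 2)*(-14) = -3*(-14) = 42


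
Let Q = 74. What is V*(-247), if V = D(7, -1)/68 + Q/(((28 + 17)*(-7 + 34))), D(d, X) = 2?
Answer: -921557/41310 ≈ -22.308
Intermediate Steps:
V = 3731/41310 (V = 2/68 + 74/(((28 + 17)*(-7 + 34))) = 2*(1/68) + 74/((45*27)) = 1/34 + 74/1215 = 3731/41310 ≈ 0.090317)
V*(-247) = (3731/41310)*(-247) = -921557/41310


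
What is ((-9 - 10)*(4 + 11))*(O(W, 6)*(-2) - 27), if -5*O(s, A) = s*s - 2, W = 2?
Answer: 7467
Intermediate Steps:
O(s, A) = ⅖ - s²/5 (O(s, A) = -(s*s - 2)/5 = -(s² - 2)/5 = -(-2 + s²)/5 = ⅖ - s²/5)
((-9 - 10)*(4 + 11))*(O(W, 6)*(-2) - 27) = ((-9 - 10)*(4 + 11))*((⅖ - ⅕*2²)*(-2) - 27) = (-19*15)*((⅖ - ⅕*4)*(-2) - 27) = -285*((⅖ - ⅘)*(-2) - 27) = -285*(-⅖*(-2) - 27) = -285*(⅘ - 27) = -285*(-131/5) = 7467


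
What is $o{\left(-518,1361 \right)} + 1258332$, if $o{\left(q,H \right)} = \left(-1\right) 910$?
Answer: $1257422$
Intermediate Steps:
$o{\left(q,H \right)} = -910$
$o{\left(-518,1361 \right)} + 1258332 = -910 + 1258332 = 1257422$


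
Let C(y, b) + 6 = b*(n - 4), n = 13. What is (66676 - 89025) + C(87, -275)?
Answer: -24830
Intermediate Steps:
C(y, b) = -6 + 9*b (C(y, b) = -6 + b*(13 - 4) = -6 + b*9 = -6 + 9*b)
(66676 - 89025) + C(87, -275) = (66676 - 89025) + (-6 + 9*(-275)) = -22349 + (-6 - 2475) = -22349 - 2481 = -24830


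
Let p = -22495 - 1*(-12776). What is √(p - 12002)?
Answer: I*√21721 ≈ 147.38*I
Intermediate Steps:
p = -9719 (p = -22495 + 12776 = -9719)
√(p - 12002) = √(-9719 - 12002) = √(-21721) = I*√21721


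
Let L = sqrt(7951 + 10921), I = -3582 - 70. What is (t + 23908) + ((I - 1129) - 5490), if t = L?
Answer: 13637 + 2*sqrt(4718) ≈ 13774.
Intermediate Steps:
I = -3652
L = 2*sqrt(4718) (L = sqrt(18872) = 2*sqrt(4718) ≈ 137.38)
t = 2*sqrt(4718) ≈ 137.38
(t + 23908) + ((I - 1129) - 5490) = (2*sqrt(4718) + 23908) + ((-3652 - 1129) - 5490) = (23908 + 2*sqrt(4718)) + (-4781 - 5490) = (23908 + 2*sqrt(4718)) - 10271 = 13637 + 2*sqrt(4718)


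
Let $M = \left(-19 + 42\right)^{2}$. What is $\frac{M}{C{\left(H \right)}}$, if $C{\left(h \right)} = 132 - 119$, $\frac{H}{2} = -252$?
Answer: $\frac{529}{13} \approx 40.692$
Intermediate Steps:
$H = -504$ ($H = 2 \left(-252\right) = -504$)
$M = 529$ ($M = 23^{2} = 529$)
$C{\left(h \right)} = 13$ ($C{\left(h \right)} = 132 - 119 = 13$)
$\frac{M}{C{\left(H \right)}} = \frac{529}{13}$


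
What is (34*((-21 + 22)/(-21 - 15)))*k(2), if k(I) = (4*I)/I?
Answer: -34/9 ≈ -3.7778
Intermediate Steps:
k(I) = 4
(34*((-21 + 22)/(-21 - 15)))*k(2) = (34*((-21 + 22)/(-21 - 15)))*4 = (34*(1/(-36)))*4 = (34*(1*(-1/36)))*4 = (34*(-1/36))*4 = -17/18*4 = -34/9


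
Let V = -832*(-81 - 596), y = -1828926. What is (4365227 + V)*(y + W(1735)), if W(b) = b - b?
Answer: -9013845330666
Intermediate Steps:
V = 563264 (V = -832*(-677) = 563264)
W(b) = 0
(4365227 + V)*(y + W(1735)) = (4365227 + 563264)*(-1828926 + 0) = 4928491*(-1828926) = -9013845330666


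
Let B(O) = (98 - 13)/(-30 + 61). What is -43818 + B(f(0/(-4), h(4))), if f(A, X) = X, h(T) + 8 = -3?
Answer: -1358273/31 ≈ -43815.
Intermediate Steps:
h(T) = -11 (h(T) = -8 - 3 = -11)
B(O) = 85/31
-43818 + B(f(0/(-4), h(4))) = -43818 + 85/31 = -1358273/31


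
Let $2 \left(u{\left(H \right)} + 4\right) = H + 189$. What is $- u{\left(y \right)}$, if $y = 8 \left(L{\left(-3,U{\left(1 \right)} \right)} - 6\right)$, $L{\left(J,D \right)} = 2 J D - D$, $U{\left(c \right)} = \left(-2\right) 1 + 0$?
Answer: $- \frac{245}{2} \approx -122.5$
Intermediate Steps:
$U{\left(c \right)} = -2$ ($U{\left(c \right)} = -2 + 0 = -2$)
$L{\left(J,D \right)} = - D + 2 D J$ ($L{\left(J,D \right)} = 2 D J - D = - D + 2 D J$)
$y = 64$ ($y = 8 \left(- 2 \left(-1 + 2 \left(-3\right)\right) - 6\right) = 8 \left(- 2 \left(-1 - 6\right) - 6\right) = 8 \left(\left(-2\right) \left(-7\right) - 6\right) = 8 \left(14 - 6\right) = 8 \cdot 8 = 64$)
$u{\left(H \right)} = \frac{181}{2} + \frac{H}{2}$ ($u{\left(H \right)} = -4 + \frac{H + 189}{2} = -4 + \frac{189 + H}{2} = -4 + \left(\frac{189}{2} + \frac{H}{2}\right) = \frac{181}{2} + \frac{H}{2}$)
$- u{\left(y \right)} = - (\frac{181}{2} + \frac{1}{2} \cdot 64) = - (\frac{181}{2} + 32) = \left(-1\right) \frac{245}{2} = - \frac{245}{2}$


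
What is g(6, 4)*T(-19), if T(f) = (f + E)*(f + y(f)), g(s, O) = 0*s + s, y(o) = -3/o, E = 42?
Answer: -49404/19 ≈ -2600.2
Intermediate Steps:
g(s, O) = s (g(s, O) = 0 + s = s)
T(f) = (42 + f)*(f - 3/f) (T(f) = (f + 42)*(f - 3/f) = (42 + f)*(f - 3/f))
g(6, 4)*T(-19) = 6*(-3 + (-19)² - 126/(-19) + 42*(-19)) = 6*(-3 + 361 - 126*(-1/19) - 798) = 6*(-3 + 361 + 126/19 - 798) = 6*(-8234/19) = -49404/19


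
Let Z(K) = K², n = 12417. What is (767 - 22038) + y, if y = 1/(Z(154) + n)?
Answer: -768585042/36133 ≈ -21271.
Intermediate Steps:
y = 1/36133 (y = 1/(154² + 12417) = 1/(23716 + 12417) = 1/36133 ≈ 2.7676e-5)
(767 - 22038) + y = (767 - 22038) + 1/36133 = -21271 + 1/36133 = -768585042/36133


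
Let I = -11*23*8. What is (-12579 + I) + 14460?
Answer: -143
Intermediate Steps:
I = -2024 (I = -253*8 = -2024)
(-12579 + I) + 14460 = (-12579 - 2024) + 14460 = -14603 + 14460 = -143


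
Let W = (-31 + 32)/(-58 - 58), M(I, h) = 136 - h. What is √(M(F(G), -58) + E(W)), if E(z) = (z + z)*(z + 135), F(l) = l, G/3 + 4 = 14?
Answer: √2579146/116 ≈ 13.845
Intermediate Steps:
G = 30 (G = -12 + 3*14 = -12 + 42 = 30)
W = -1/116 (W = 1/(-116) = 1*(-1/116) = -1/116 ≈ -0.0086207)
E(z) = 2*z*(135 + z) (E(z) = (2*z)*(135 + z) = 2*z*(135 + z))
√(M(F(G), -58) + E(W)) = √((136 - 1*(-58)) + 2*(-1/116)*(135 - 1/116)) = √((136 + 58) + 2*(-1/116)*(15659/116)) = √(194 - 15659/6728) = √(1289573/6728) = √2579146/116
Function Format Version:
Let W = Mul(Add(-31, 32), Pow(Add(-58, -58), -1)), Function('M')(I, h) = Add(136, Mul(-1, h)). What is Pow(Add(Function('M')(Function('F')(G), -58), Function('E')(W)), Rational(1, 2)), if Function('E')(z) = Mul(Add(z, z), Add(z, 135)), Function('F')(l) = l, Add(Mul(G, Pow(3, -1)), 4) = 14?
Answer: Mul(Rational(1, 116), Pow(2579146, Rational(1, 2))) ≈ 13.845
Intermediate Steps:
G = 30 (G = Add(-12, Mul(3, 14)) = Add(-12, 42) = 30)
W = Rational(-1, 116) (W = Mul(1, Pow(-116, -1)) = Mul(1, Rational(-1, 116)) = Rational(-1, 116) ≈ -0.0086207)
Function('E')(z) = Mul(2, z, Add(135, z)) (Function('E')(z) = Mul(Mul(2, z), Add(135, z)) = Mul(2, z, Add(135, z)))
Pow(Add(Function('M')(Function('F')(G), -58), Function('E')(W)), Rational(1, 2)) = Pow(Add(Add(136, Mul(-1, -58)), Mul(2, Rational(-1, 116), Add(135, Rational(-1, 116)))), Rational(1, 2)) = Pow(Add(Add(136, 58), Mul(2, Rational(-1, 116), Rational(15659, 116))), Rational(1, 2)) = Pow(Add(194, Rational(-15659, 6728)), Rational(1, 2)) = Pow(Rational(1289573, 6728), Rational(1, 2)) = Mul(Rational(1, 116), Pow(2579146, Rational(1, 2)))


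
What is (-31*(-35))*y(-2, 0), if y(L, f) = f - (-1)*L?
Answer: -2170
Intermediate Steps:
y(L, f) = L + f (y(L, f) = f + L = L + f)
(-31*(-35))*y(-2, 0) = (-31*(-35))*(-2 + 0) = 1085*(-2) = -2170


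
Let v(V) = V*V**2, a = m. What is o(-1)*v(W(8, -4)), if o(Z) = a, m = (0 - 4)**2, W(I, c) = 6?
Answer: 3456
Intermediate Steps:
m = 16 (m = (-4)**2 = 16)
a = 16
v(V) = V**3
o(Z) = 16
o(-1)*v(W(8, -4)) = 16*6**3 = 16*216 = 3456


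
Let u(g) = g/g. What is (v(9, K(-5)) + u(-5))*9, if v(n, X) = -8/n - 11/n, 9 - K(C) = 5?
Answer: -10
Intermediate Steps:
K(C) = 4 (K(C) = 9 - 1*5 = 9 - 5 = 4)
u(g) = 1
v(n, X) = -19/n
(v(9, K(-5)) + u(-5))*9 = (-19/9 + 1)*9 = -10/9*9 = -10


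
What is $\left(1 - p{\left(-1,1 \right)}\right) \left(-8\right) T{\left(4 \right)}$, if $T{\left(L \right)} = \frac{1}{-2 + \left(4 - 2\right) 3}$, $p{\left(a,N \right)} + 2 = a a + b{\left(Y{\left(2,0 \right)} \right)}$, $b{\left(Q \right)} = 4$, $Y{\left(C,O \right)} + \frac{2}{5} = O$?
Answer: $4$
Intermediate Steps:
$Y{\left(C,O \right)} = - \frac{2}{5} + O$
$p{\left(a,N \right)} = 2 + a^{2}$ ($p{\left(a,N \right)} = -2 + \left(a a + 4\right) = -2 + \left(a^{2} + 4\right) = -2 + \left(4 + a^{2}\right) = 2 + a^{2}$)
$T{\left(L \right)} = \frac{1}{4}$ ($T{\left(L \right)} = \frac{1}{-2 + 2 \cdot 3} = \frac{1}{-2 + 6} = \frac{1}{4}$)
$\left(1 - p{\left(-1,1 \right)}\right) \left(-8\right) T{\left(4 \right)} = \left(1 - \left(2 + \left(-1\right)^{2}\right)\right) \left(-8\right) \frac{1}{4} = \left(1 - \left(2 + 1\right)\right) \left(-8\right) \frac{1}{4} = \left(1 - 3\right) \left(-8\right) \frac{1}{4} = \left(-2\right) \left(-8\right) \frac{1}{4} = 16 \cdot \frac{1}{4} = 4$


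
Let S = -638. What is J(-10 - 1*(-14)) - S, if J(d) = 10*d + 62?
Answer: 740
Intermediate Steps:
J(d) = 62 + 10*d
J(-10 - 1*(-14)) - S = (62 + 10*(-10 - 1*(-14))) - 1*(-638) = (62 + 10*(-10 + 14)) + 638 = (62 + 10*4) + 638 = (62 + 40) + 638 = 102 + 638 = 740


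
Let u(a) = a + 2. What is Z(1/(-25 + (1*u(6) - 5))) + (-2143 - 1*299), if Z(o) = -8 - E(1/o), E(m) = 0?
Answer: -2450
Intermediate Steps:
u(a) = 2 + a
Z(o) = -8 (Z(o) = -8 - 1*0 = -8 + 0 = -8)
Z(1/(-25 + (1*u(6) - 5))) + (-2143 - 1*299) = -8 + (-2143 - 1*299) = -8 + (-2143 - 299) = -8 - 2442 = -2450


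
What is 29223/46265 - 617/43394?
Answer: 1239557357/2007623410 ≈ 0.61742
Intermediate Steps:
29223/46265 - 617/43394 = 1239557357/2007623410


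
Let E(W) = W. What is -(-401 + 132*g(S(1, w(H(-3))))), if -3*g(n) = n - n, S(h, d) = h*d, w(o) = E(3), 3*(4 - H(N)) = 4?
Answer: 401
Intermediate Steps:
H(N) = 8/3 (H(N) = 4 - 1/3*4 = 4 - 4/3 = 8/3)
w(o) = 3
S(h, d) = d*h
g(n) = 0 (g(n) = -(n - n)/3 = -1/3*0 = 0)
-(-401 + 132*g(S(1, w(H(-3))))) = -(-401 + 132*0) = -(-401 + 0) = -1*(-401) = 401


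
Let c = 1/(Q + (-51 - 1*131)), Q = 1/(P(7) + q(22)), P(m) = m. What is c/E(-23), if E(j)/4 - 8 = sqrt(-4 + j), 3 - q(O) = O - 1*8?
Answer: I/(729*(-8*I + 3*sqrt(3))) ≈ -0.00012059 + 7.8327e-5*I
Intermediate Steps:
q(O) = 11 - O (q(O) = 3 - (O - 1*8) = 3 - (O - 8) = 3 - (-8 + O) = 3 + (8 - O) = 11 - O)
E(j) = 32 + 4*sqrt(-4 + j)
Q = -1/4 (Q = 1/(7 + (11 - 1*22)) = 1/(7 + (11 - 22)) = 1/(7 - 11) = 1/(-4) = -1/4 ≈ -0.25000)
c = -4/729 (c = 1/(-1/4 + (-51 - 1*131)) = 1/(-1/4 + (-51 - 131)) = 1/(-1/4 - 182) = 1/(-729/4) = -4/729 ≈ -0.0054870)
c/E(-23) = -4/(729*(32 + 4*sqrt(-4 - 23))) = -4/(729*(32 + 4*sqrt(-27))) = -4/(729*(32 + 4*(3*I*sqrt(3)))) = -4/(729*(32 + 12*I*sqrt(3)))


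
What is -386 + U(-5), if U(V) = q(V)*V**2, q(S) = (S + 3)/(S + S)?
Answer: -381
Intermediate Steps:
q(S) = (3 + S)/(2*S) (q(S) = (3 + S)/((2*S)) = (3 + S)*(1/(2*S)) = (3 + S)/(2*S))
U(V) = V*(3 + V)/2 (U(V) = ((3 + V)/(2*V))*V**2 = V*(3 + V)/2)
-386 + U(-5) = -386 + (1/2)*(-5)*(3 - 5) = -386 + (1/2)*(-5)*(-2) = -386 + 5 = -381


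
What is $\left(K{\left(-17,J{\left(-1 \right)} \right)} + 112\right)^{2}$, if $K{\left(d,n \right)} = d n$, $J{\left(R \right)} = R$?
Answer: $16641$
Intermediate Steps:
$\left(K{\left(-17,J{\left(-1 \right)} \right)} + 112\right)^{2} = \left(\left(-17\right) \left(-1\right) + 112\right)^{2} = \left(17 + 112\right)^{2} = 129^{2} = 16641$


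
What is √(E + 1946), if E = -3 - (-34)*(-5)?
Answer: 3*√197 ≈ 42.107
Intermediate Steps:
E = -173 (E = -3 - 17*10 = -3 - 170 = -173)
√(E + 1946) = √(-173 + 1946) = √1773 = 3*√197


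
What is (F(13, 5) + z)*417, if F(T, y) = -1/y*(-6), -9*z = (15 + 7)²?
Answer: -328874/15 ≈ -21925.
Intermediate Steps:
z = -484/9 (z = -(15 + 7)²/9 = -⅑*22² = -⅑*484 = -484/9 ≈ -53.778)
F(T, y) = 6/y
(F(13, 5) + z)*417 = (6/5 - 484/9)*417 = -2366/45*417 = -328874/15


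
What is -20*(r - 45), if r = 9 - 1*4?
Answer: 800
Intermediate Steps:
r = 5 (r = 9 - 4 = 5)
-20*(r - 45) = -20*(5 - 45) = -20*(-40) = 800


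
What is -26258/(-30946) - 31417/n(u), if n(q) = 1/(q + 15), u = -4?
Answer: -5347254522/15473 ≈ -3.4559e+5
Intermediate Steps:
n(q) = 1/(15 + q)
-26258/(-30946) - 31417/n(u) = -26258/(-30946) - 31417/(1/(15 - 4)) = -26258*(-1/30946) - 31417/(1/11) = 13129/15473 - 31417/1/11 = 13129/15473 - 31417*11 = 13129/15473 - 345587 = -5347254522/15473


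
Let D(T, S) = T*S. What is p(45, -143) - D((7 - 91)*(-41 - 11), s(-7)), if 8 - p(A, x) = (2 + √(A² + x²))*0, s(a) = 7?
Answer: -30568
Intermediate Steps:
p(A, x) = 8 (p(A, x) = 8 - (2 + √(A² + x²))*0 = 8 - 1*0 = 8 + 0 = 8)
D(T, S) = S*T
p(45, -143) - D((7 - 91)*(-41 - 11), s(-7)) = 8 - 7*(7 - 91)*(-41 - 11) = 8 - 7*(-84*(-52)) = 8 - 7*4368 = 8 - 1*30576 = 8 - 30576 = -30568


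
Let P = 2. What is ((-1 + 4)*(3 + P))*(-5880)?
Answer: -88200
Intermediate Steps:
((-1 + 4)*(3 + P))*(-5880) = ((-1 + 4)*(3 + 2))*(-5880) = (3*5)*(-5880) = 15*(-5880) = -88200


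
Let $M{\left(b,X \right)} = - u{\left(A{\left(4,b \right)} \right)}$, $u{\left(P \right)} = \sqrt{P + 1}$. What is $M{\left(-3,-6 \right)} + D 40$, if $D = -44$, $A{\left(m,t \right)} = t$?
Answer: $-1760 - i \sqrt{2} \approx -1760.0 - 1.4142 i$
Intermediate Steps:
$u{\left(P \right)} = \sqrt{1 + P}$
$M{\left(b,X \right)} = - \sqrt{1 + b}$
$M{\left(-3,-6 \right)} + D 40 = - \sqrt{1 - 3} - 1760 = - \sqrt{-2} - 1760 = - i \sqrt{2} - 1760 = -1760 - i \sqrt{2}$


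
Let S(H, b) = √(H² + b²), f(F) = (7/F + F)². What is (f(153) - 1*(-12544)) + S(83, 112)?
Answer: 841951552/23409 + √19433 ≈ 36106.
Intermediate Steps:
f(F) = (F + 7/F)²
(f(153) - 1*(-12544)) + S(83, 112) = ((7 + 153²)²/153² - 1*(-12544)) + √(83² + 112²) = ((7 + 23409)²/23409 + 12544) + √(6889 + 12544) = ((1/23409)*23416² + 12544) + √19433 = ((1/23409)*548309056 + 12544) + √19433 = (548309056/23409 + 12544) + √19433 = 841951552/23409 + √19433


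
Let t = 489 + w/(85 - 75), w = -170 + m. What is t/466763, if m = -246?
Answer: 2237/2333815 ≈ 0.00095852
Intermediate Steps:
w = -416 (w = -170 - 246 = -416)
t = 2237/5 (t = 489 - 416/(85 - 75) = 489 - 416/10 = 489 - 416*⅒ = 489 - 208/5 = 2237/5 ≈ 447.40)
t/466763 = (2237/5)/466763 = (2237/5)*(1/466763) = 2237/2333815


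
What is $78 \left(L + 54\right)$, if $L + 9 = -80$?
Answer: $-2730$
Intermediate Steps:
$L = -89$ ($L = -9 - 80 = -89$)
$78 \left(L + 54\right) = 78 \left(-89 + 54\right) = 78 \left(-35\right) = -2730$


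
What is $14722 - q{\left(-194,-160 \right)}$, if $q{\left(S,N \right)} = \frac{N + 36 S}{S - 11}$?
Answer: $\frac{3010866}{205} \approx 14687.0$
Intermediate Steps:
$q{\left(S,N \right)} = \frac{N + 36 S}{-11 + S}$
$14722 - q{\left(-194,-160 \right)} = 14722 - \frac{-160 + 36 \left(-194\right)}{-11 - 194} = 14722 - \frac{-160 - 6984}{-205} = 14722 - \left(- \frac{1}{205}\right) \left(-7144\right) = 14722 - \frac{7144}{205} = \frac{3010866}{205}$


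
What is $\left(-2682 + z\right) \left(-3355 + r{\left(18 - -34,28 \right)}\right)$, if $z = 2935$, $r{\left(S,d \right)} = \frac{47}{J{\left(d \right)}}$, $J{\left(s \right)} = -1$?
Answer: $-860706$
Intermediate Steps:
$r{\left(S,d \right)} = -47$ ($r{\left(S,d \right)} = \frac{47}{-1} = 47 \left(-1\right) = -47$)
$\left(-2682 + z\right) \left(-3355 + r{\left(18 - -34,28 \right)}\right) = \left(-2682 + 2935\right) \left(-3355 - 47\right) = 253 \left(-3402\right) = -860706$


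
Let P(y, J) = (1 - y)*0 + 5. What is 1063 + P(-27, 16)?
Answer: 1068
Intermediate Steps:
P(y, J) = 5 (P(y, J) = 0 + 5 = 5)
1063 + P(-27, 16) = 1063 + 5 = 1068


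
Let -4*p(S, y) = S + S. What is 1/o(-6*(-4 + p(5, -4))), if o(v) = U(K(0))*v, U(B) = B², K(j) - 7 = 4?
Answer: 1/4719 ≈ 0.00021191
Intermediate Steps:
K(j) = 11 (K(j) = 7 + 4 = 11)
p(S, y) = -S/2 (p(S, y) = -(S + S)/4 = -S/2)
o(v) = 121*v (o(v) = 11²*v = 121*v)
1/o(-6*(-4 + p(5, -4))) = 1/(121*(-6*(-4 - ½*5))) = 1/(121*(-6*(-4 - 5/2))) = 1/(121*(-6*(-13/2))) = 1/(121*39) = 1/4719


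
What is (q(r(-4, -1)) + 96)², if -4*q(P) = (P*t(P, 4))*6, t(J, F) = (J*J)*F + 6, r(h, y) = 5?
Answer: 488601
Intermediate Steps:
t(J, F) = 6 + F*J² (t(J, F) = J²*F + 6 = F*J² + 6 = 6 + F*J²)
q(P) = -3*P*(6 + 4*P²)/2 (q(P) = -P*(6 + 4*P²)*6/4 = -3*P*(6 + 4*P²)/2)
(q(r(-4, -1)) + 96)² = ((-9*5 - 6*5³) + 96)² = ((-45 - 6*125) + 96)² = ((-45 - 750) + 96)² = (-795 + 96)² = (-699)² = 488601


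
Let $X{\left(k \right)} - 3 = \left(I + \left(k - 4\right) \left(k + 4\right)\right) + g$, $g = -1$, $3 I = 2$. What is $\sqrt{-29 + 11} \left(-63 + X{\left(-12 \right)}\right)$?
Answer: $203 i \sqrt{2} \approx 287.09 i$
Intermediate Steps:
$I = \frac{2}{3}$ ($I = \frac{1}{3} \cdot 2 = \frac{2}{3} \approx 0.66667$)
$X{\left(k \right)} = \frac{8}{3} + \left(-4 + k\right) \left(4 + k\right)$ ($X{\left(k \right)} = 3 + \left(\left(\frac{2}{3} + \left(k - 4\right) \left(k + 4\right)\right) - 1\right) = 3 + \left(\left(\frac{2}{3} + \left(-4 + k\right) \left(4 + k\right)\right) - 1\right) = 3 + \left(- \frac{1}{3} + \left(-4 + k\right) \left(4 + k\right)\right) = \frac{8}{3} + \left(-4 + k\right) \left(4 + k\right)$)
$\sqrt{-29 + 11} \left(-63 + X{\left(-12 \right)}\right) = \sqrt{-29 + 11} \left(-63 - \left(\frac{40}{3} - \left(-12\right)^{2}\right)\right) = \sqrt{-18} \left(-63 + \left(- \frac{40}{3} + 144\right)\right) = 3 i \sqrt{2} \left(-63 + \frac{392}{3}\right) = 3 i \sqrt{2} \cdot \frac{203}{3} = 203 i \sqrt{2}$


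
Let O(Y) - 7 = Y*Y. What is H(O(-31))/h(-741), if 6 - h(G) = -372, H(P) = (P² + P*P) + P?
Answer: 937508/189 ≈ 4960.4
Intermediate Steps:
O(Y) = 7 + Y² (O(Y) = 7 + Y*Y = 7 + Y²)
H(P) = P + 2*P² (H(P) = (P² + P²) + P = 2*P² + P = P + 2*P²)
h(G) = 378 (h(G) = 6 - 1*(-372) = 6 + 372 = 378)
H(O(-31))/h(-741) = ((7 + (-31)²)*(1 + 2*(7 + (-31)²)))/378 = ((7 + 961)*(1 + 2*(7 + 961)))*(1/378) = (968*(1 + 2*968))*(1/378) = (968*(1 + 1936))*(1/378) = (968*1937)*(1/378) = 1875016*(1/378) = 937508/189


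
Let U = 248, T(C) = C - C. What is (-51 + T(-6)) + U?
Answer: 197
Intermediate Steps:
T(C) = 0
(-51 + T(-6)) + U = (-51 + 0) + 248 = -51 + 248 = 197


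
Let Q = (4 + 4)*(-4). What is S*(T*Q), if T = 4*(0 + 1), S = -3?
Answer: 384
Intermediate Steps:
Q = -32 (Q = 8*(-4) = -32)
T = 4 (T = 4*1 = 4)
S*(T*Q) = -12*(-32) = -3*(-128) = 384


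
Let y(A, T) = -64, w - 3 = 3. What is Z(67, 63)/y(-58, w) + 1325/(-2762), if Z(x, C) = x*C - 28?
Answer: -5832933/88384 ≈ -65.995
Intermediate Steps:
w = 6 (w = 3 + 3 = 6)
Z(x, C) = -28 + C*x (Z(x, C) = C*x - 28 = -28 + C*x)
Z(67, 63)/y(-58, w) + 1325/(-2762) = (-28 + 63*67)/(-64) + 1325/(-2762) = (-28 + 4221)*(-1/64) + 1325*(-1/2762) = 4193*(-1/64) - 1325/2762 = -4193/64 - 1325/2762 = -5832933/88384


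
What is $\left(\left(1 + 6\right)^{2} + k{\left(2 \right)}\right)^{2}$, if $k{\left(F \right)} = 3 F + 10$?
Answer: $4225$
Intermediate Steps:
$k{\left(F \right)} = 10 + 3 F$
$\left(\left(1 + 6\right)^{2} + k{\left(2 \right)}\right)^{2} = \left(\left(1 + 6\right)^{2} + \left(10 + 3 \cdot 2\right)\right)^{2} = \left(7^{2} + \left(10 + 6\right)\right)^{2} = \left(49 + 16\right)^{2} = 65^{2} = 4225$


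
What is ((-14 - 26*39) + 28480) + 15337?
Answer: 42789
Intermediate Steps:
((-14 - 26*39) + 28480) + 15337 = ((-14 - 1014) + 28480) + 15337 = (-1028 + 28480) + 15337 = 27452 + 15337 = 42789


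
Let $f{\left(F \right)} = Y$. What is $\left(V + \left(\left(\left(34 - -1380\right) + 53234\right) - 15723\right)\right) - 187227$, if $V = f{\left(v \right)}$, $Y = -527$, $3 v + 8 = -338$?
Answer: $-148829$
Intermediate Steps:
$v = - \frac{346}{3}$ ($v = - \frac{8}{3} + \frac{1}{3} \left(-338\right) = - \frac{8}{3} - \frac{338}{3} = - \frac{346}{3} \approx -115.33$)
$f{\left(F \right)} = -527$
$V = -527$
$\left(V + \left(\left(\left(34 - -1380\right) + 53234\right) - 15723\right)\right) - 187227 = \left(-527 + \left(\left(\left(34 - -1380\right) + 53234\right) - 15723\right)\right) - 187227 = \left(-527 + \left(\left(\left(34 + 1380\right) + 53234\right) - 15723\right)\right) - 187227 = \left(-527 + \left(\left(1414 + 53234\right) - 15723\right)\right) - 187227 = \left(-527 + \left(54648 - 15723\right)\right) - 187227 = \left(-527 + 38925\right) - 187227 = 38398 - 187227 = -148829$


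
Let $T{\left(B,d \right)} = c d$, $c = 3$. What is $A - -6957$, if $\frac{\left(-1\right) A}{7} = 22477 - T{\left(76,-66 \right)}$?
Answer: $-151768$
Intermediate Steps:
$T{\left(B,d \right)} = 3 d$
$A = -158725$ ($A = - 7 \left(22477 - 3 \left(-66\right)\right) = - 7 \left(22477 - -198\right) = - 7 \left(22477 + 198\right) = \left(-7\right) 22675 = -158725$)
$A - -6957 = -158725 - -6957 = -158725 + 6957 = -151768$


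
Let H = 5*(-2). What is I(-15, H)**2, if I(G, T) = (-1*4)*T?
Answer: 1600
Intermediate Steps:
H = -10
I(G, T) = -4*T
I(-15, H)**2 = (-4*(-10))**2 = 40**2 = 1600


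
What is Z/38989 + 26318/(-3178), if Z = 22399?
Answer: -477464240/61953521 ≈ -7.7068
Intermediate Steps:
Z/38989 + 26318/(-3178) = 22399/38989 + 26318/(-3178) = 22399*(1/38989) + 26318*(-1/3178) = 22399/38989 - 13159/1589 = -477464240/61953521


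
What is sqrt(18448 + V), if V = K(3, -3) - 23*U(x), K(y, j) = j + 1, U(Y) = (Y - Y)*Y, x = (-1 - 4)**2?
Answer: sqrt(18446) ≈ 135.82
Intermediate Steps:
x = 25 (x = (-5)**2 = 25)
U(Y) = 0 (U(Y) = 0*Y = 0)
K(y, j) = 1 + j
V = -2 (V = (1 - 3) - 23*0 = -2 + 0 = -2)
sqrt(18448 + V) = sqrt(18448 - 2) = sqrt(18446)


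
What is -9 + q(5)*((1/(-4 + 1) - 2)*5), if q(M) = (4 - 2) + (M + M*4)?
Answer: -324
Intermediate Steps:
q(M) = 2 + 5*M (q(M) = 2 + (M + 4*M) = 2 + 5*M)
-9 + q(5)*((1/(-4 + 1) - 2)*5) = -9 + (2 + 5*5)*((1/(-4 + 1) - 2)*5) = -9 + (2 + 25)*((1/(-3) - 2)*5) = -9 + 27*((-1/3 - 2)*5) = -9 + 27*(-7/3*5) = -9 + 27*(-35/3) = -9 - 315 = -324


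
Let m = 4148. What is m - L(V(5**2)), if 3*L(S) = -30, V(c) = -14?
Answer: 4158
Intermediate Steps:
L(S) = -10 (L(S) = (1/3)*(-30) = -10)
m - L(V(5**2)) = 4148 - 1*(-10) = 4148 + 10 = 4158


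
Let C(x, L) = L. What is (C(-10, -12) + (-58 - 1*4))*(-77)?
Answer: 5698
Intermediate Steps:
(C(-10, -12) + (-58 - 1*4))*(-77) = (-12 + (-58 - 1*4))*(-77) = (-12 + (-58 - 4))*(-77) = (-12 - 62)*(-77) = -74*(-77) = 5698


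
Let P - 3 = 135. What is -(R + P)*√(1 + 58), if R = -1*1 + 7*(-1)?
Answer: -130*√59 ≈ -998.55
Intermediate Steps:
R = -8 (R = -1 - 7 = -8)
P = 138 (P = 3 + 135 = 138)
-(R + P)*√(1 + 58) = -(-8 + 138)*√(1 + 58) = -130*√59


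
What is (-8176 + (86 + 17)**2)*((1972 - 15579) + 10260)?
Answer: -8143251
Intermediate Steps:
(-8176 + (86 + 17)**2)*((1972 - 15579) + 10260) = (-8176 + 103**2)*(-13607 + 10260) = (-8176 + 10609)*(-3347) = 2433*(-3347) = -8143251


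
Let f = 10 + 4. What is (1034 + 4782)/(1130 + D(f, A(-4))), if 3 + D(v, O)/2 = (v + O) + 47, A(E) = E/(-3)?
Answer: 8724/1873 ≈ 4.6578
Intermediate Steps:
f = 14
A(E) = -E/3 (A(E) = E*(-⅓) = -E/3)
D(v, O) = 88 + 2*O + 2*v (D(v, O) = -6 + 2*((v + O) + 47) = -6 + 2*((O + v) + 47) = -6 + 2*(47 + O + v) = -6 + (94 + 2*O + 2*v) = 88 + 2*O + 2*v)
(1034 + 4782)/(1130 + D(f, A(-4))) = (1034 + 4782)/(1130 + (88 + 2*(-⅓*(-4)) + 2*14)) = 5816/(1130 + (88 + 2*(4/3) + 28)) = 5816/(1130 + (88 + 8/3 + 28)) = 5816/(1130 + 356/3) = 5816/(3746/3) = 5816*(3/3746) = 8724/1873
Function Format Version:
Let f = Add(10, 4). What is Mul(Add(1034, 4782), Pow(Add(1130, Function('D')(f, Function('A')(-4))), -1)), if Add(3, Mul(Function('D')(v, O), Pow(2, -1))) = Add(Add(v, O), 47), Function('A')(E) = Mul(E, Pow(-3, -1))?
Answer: Rational(8724, 1873) ≈ 4.6578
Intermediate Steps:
f = 14
Function('A')(E) = Mul(Rational(-1, 3), E) (Function('A')(E) = Mul(E, Rational(-1, 3)) = Mul(Rational(-1, 3), E))
Function('D')(v, O) = Add(88, Mul(2, O), Mul(2, v)) (Function('D')(v, O) = Add(-6, Mul(2, Add(Add(v, O), 47))) = Add(-6, Mul(2, Add(Add(O, v), 47))) = Add(-6, Mul(2, Add(47, O, v))) = Add(-6, Add(94, Mul(2, O), Mul(2, v))) = Add(88, Mul(2, O), Mul(2, v)))
Mul(Add(1034, 4782), Pow(Add(1130, Function('D')(f, Function('A')(-4))), -1)) = Mul(Add(1034, 4782), Pow(Add(1130, Add(88, Mul(2, Mul(Rational(-1, 3), -4)), Mul(2, 14))), -1)) = Mul(5816, Pow(Add(1130, Add(88, Mul(2, Rational(4, 3)), 28)), -1)) = Mul(5816, Pow(Add(1130, Add(88, Rational(8, 3), 28)), -1)) = Mul(5816, Pow(Add(1130, Rational(356, 3)), -1)) = Mul(5816, Pow(Rational(3746, 3), -1)) = Mul(5816, Rational(3, 3746)) = Rational(8724, 1873)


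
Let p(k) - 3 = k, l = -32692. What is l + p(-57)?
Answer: -32746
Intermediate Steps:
p(k) = 3 + k
l + p(-57) = -32692 + (3 - 57) = -32692 - 54 = -32746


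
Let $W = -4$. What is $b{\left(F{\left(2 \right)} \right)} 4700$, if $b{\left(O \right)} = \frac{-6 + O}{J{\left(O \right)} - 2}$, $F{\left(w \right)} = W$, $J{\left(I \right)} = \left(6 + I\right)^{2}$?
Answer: $-23500$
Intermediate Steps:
$F{\left(w \right)} = -4$
$b{\left(O \right)} = \frac{-6 + O}{-2 + \left(6 + O\right)^{2}}$ ($b{\left(O \right)} = \frac{-6 + O}{\left(6 + O\right)^{2} - 2} = \frac{-6 + O}{-2 + \left(6 + O\right)^{2}}$)
$b{\left(F{\left(2 \right)} \right)} 4700 = \frac{-6 - 4}{-2 + \left(6 - 4\right)^{2}} \cdot 4700 = \frac{1}{-2 + 2^{2}} \left(-10\right) 4700 = \frac{1}{-2 + 4} \left(-10\right) 4700 = \frac{1}{2} \left(-10\right) 4700 = \left(-5\right) 4700 = -23500$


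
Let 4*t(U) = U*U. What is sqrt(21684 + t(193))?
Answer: sqrt(123985)/2 ≈ 176.06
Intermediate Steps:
t(U) = U**2/4 (t(U) = (U*U)/4 = U**2/4)
sqrt(21684 + t(193)) = sqrt(21684 + (1/4)*193**2) = sqrt(21684 + (1/4)*37249) = sqrt(21684 + 37249/4) = sqrt(123985/4) = sqrt(123985)/2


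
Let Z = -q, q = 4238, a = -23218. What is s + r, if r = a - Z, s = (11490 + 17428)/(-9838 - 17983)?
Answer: -528071498/27821 ≈ -18981.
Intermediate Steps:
s = -28918/27821 (s = 28918/(-27821) = 28918*(-1/27821) = -28918/27821 ≈ -1.0394)
Z = -4238 (Z = -1*4238 = -4238)
r = -18980 (r = -23218 - 1*(-4238) = -23218 + 4238 = -18980)
s + r = -28918/27821 - 18980 = -528071498/27821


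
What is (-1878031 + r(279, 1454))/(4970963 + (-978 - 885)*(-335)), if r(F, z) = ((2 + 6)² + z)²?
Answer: 426293/5595068 ≈ 0.076191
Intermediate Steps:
r(F, z) = (64 + z)² (r(F, z) = (8² + z)² = (64 + z)²)
(-1878031 + r(279, 1454))/(4970963 + (-978 - 885)*(-335)) = (-1878031 + (64 + 1454)²)/(4970963 + (-978 - 885)*(-335)) = (-1878031 + 1518²)/(4970963 - 1863*(-335)) = (-1878031 + 2304324)/(4970963 + 624105) = 426293/5595068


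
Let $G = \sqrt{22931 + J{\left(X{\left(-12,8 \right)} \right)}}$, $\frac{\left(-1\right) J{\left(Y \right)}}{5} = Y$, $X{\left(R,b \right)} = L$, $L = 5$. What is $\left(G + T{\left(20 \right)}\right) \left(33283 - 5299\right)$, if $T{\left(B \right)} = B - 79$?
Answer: $-1651056 + 27984 \sqrt{22906} \approx 2.5842 \cdot 10^{6}$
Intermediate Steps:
$T{\left(B \right)} = -79 + B$
$X{\left(R,b \right)} = 5$
$J{\left(Y \right)} = - 5 Y$
$G = \sqrt{22906}$ ($G = \sqrt{22931 - 25} = \sqrt{22906} \approx 151.35$)
$\left(G + T{\left(20 \right)}\right) \left(33283 - 5299\right) = \left(\sqrt{22906} + \left(-79 + 20\right)\right) \left(33283 - 5299\right) = \left(\sqrt{22906} - 59\right) 27984 = \left(-59 + \sqrt{22906}\right) 27984 = -1651056 + 27984 \sqrt{22906}$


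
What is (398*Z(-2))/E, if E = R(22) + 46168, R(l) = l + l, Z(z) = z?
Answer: -199/11553 ≈ -0.017225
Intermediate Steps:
R(l) = 2*l
E = 46212 (E = 2*22 + 46168 = 44 + 46168 = 46212)
(398*Z(-2))/E = (398*(-2))/46212 = -796*1/46212 = -199/11553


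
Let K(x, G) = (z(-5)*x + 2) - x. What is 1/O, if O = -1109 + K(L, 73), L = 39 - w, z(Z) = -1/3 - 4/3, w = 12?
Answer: -1/1179 ≈ -0.00084818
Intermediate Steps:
z(Z) = -5/3 (z(Z) = -1*⅓ - 4*⅓ = -⅓ - 4/3 = -5/3)
L = 27 (L = 39 - 1*12 = 39 - 12 = 27)
K(x, G) = 2 - 8*x/3 (K(x, G) = (-5*x/3 + 2) - x = (2 - 5*x/3) - x = 2 - 8*x/3)
O = -1179 (O = -1109 + (2 - 8/3*27) = -1109 + (2 - 72) = -1109 - 70 = -1179)
1/O = 1/(-1179) = -1/1179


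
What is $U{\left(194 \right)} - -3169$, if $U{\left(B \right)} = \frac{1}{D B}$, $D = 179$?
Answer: $\frac{110046695}{34726} \approx 3169.0$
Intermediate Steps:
$U{\left(B \right)} = \frac{1}{179 B}$
$U{\left(194 \right)} - -3169 = \frac{1}{179 \cdot 194} - -3169 = \frac{1}{179} \cdot \frac{1}{194} + 3169 = \frac{1}{34726} + 3169 = \frac{110046695}{34726}$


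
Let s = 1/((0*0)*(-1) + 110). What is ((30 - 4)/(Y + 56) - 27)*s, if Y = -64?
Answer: -11/40 ≈ -0.27500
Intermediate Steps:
s = 1/110 (s = 1/(0*(-1) + 110) = 1/(0 + 110) = 1/110 ≈ 0.0090909)
((30 - 4)/(Y + 56) - 27)*s = ((30 - 4)/(-64 + 56) - 27)*(1/110) = (26/(-8) - 27)*(1/110) = (26*(-1/8) - 27)*(1/110) = (-13/4 - 27)*(1/110) = -121/4*1/110 = -11/40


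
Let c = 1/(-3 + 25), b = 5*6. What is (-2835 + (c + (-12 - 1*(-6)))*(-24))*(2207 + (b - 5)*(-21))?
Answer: -49809066/11 ≈ -4.5281e+6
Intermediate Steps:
b = 30
c = 1/22 ≈ 0.045455
(-2835 + (c + (-12 - 1*(-6)))*(-24))*(2207 + (b - 5)*(-21)) = (-2835 + (1/22 + (-12 - 1*(-6)))*(-24))*(2207 + (30 - 5)*(-21)) = (-2835 + (1/22 + (-12 + 6))*(-24))*(2207 + 25*(-21)) = (-2835 + (1/22 - 6)*(-24))*(2207 - 525) = (-2835 - 131/22*(-24))*1682 = (-2835 + 1572/11)*1682 = -29613/11*1682 = -49809066/11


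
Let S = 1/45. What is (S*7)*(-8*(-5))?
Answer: 56/9 ≈ 6.2222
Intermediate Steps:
S = 1/45 ≈ 0.022222
(S*7)*(-8*(-5)) = ((1/45)*7)*(-8*(-5)) = (7/45)*40 = 56/9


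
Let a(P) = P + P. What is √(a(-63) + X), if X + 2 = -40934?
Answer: 7*I*√838 ≈ 202.64*I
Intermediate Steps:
X = -40936 (X = -2 - 40934 = -40936)
a(P) = 2*P
√(a(-63) + X) = √(2*(-63) - 40936) = √(-126 - 40936) = √(-41062) = 7*I*√838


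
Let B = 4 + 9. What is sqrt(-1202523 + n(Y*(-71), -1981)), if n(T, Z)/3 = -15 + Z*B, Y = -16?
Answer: 3*I*sqrt(142203) ≈ 1131.3*I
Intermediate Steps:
B = 13
n(T, Z) = -45 + 39*Z (n(T, Z) = 3*(-15 + Z*13) = 3*(-15 + 13*Z) = -45 + 39*Z)
sqrt(-1202523 + n(Y*(-71), -1981)) = sqrt(-1202523 + (-45 + 39*(-1981))) = sqrt(-1202523 + (-45 - 77259)) = sqrt(-1202523 - 77304) = sqrt(-1279827) = 3*I*sqrt(142203)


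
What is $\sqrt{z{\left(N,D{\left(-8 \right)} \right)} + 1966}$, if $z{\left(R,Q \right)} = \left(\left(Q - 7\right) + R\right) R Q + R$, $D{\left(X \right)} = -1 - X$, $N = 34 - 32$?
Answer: $2 \sqrt{499} \approx 44.677$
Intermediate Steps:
$N = 2$
$z{\left(R,Q \right)} = R + Q R \left(-7 + Q + R\right)$ ($z{\left(R,Q \right)} = \left(\left(-7 + Q\right) + R\right) R Q + R = \left(-7 + Q + R\right) R Q + R = R \left(-7 + Q + R\right) Q + R = Q R \left(-7 + Q + R\right) + R = R + Q R \left(-7 + Q + R\right)$)
$\sqrt{z{\left(N,D{\left(-8 \right)} \right)} + 1966} = \sqrt{2 \left(1 + \left(-1 - -8\right)^{2} - 7 \left(-1 - -8\right) + \left(-1 - -8\right) 2\right) + 1966} = \sqrt{2 \left(1 + \left(-1 + 8\right)^{2} - 7 \left(-1 + 8\right) + \left(-1 + 8\right) 2\right) + 1966} = \sqrt{2 \left(1 + 7^{2} - 49 + 7 \cdot 2\right) + 1966} = \sqrt{2 \left(1 + 49 - 49 + 14\right) + 1966} = \sqrt{2 \cdot 15 + 1966} = \sqrt{30 + 1966} = \sqrt{1996} = 2 \sqrt{499}$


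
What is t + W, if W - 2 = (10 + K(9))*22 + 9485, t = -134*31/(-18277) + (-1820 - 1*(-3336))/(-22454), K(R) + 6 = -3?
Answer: 1951240396403/205195879 ≈ 9509.2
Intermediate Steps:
K(R) = -9 (K(R) = -6 - 3 = -9)
t = 32782992/205195879 (t = -4154*(-1/18277) + (-1820 + 3336)*(-1/22454) = 4154/18277 + 1516*(-1/22454) = 4154/18277 - 758/11227 = 32782992/205195879 ≈ 0.15976)
W = 9509 (W = 2 + ((10 - 9)*22 + 9485) = 2 + (1*22 + 9485) = 2 + (22 + 9485) = 2 + 9507 = 9509)
t + W = 32782992/205195879 + 9509 = 1951240396403/205195879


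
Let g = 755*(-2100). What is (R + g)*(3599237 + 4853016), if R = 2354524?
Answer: 6499985411072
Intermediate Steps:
g = -1585500
(R + g)*(3599237 + 4853016) = (2354524 - 1585500)*(3599237 + 4853016) = 769024*8452253 = 6499985411072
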